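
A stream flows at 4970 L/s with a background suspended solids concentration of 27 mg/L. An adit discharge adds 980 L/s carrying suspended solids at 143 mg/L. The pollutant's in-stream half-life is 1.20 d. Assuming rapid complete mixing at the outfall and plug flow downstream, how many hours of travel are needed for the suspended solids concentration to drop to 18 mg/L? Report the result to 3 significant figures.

39.1 h

After mixing, C = (4970·27.00 + 980.0·143.0) / 5950 = 274300/5950 = 46.11 mg/L.
Half-life 1.20 d → k = ln 2 / 1.20 = 0.5776 d⁻¹.
46.11·exp(−k·t) = 18 → t = ln(46.11/18)/k = 140700 s = 39.08 h.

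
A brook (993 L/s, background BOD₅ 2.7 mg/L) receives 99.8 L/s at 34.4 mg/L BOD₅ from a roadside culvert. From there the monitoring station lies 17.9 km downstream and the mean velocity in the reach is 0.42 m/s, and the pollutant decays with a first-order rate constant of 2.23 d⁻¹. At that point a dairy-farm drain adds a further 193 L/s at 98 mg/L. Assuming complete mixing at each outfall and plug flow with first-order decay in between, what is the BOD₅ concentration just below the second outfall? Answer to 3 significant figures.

16.3 mg/L

After mixing, C = (993.0·2.700 + 99.80·34.40) / 1093 = 6114/1093 = 5.595 mg/L; combined flow 1093 L/s.
Travel time t = 17.9·1000 / 0.42 = 42620 s = 11.84 h.
First-order decay: C = 5.595·exp(−k·t) = 5.595·0.3329 = 1.862 mg/L.
At the second outfall, C = (1093·1.862 + 193.0·98.00) / (1093 + 193.0) = 16.29 mg/L.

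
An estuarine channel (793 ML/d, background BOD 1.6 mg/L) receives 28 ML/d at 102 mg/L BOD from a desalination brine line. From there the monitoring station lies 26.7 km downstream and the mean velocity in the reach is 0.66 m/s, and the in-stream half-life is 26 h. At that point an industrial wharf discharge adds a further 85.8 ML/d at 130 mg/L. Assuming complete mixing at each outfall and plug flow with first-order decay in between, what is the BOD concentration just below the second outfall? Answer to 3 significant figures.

After mixing, C = (793.0·1.600 + 28.00·102.0) / 821.0 = 4125/821.0 = 5.024 mg/L; combined flow 821.0 ML/d.
Travel time t = 26.7·1000 / 0.66 = 40450 s = 11.24 h.
Half-life 26 h → k = ln 2 / 26 = 0.02666 h⁻¹ = 0.6398 d⁻¹.
Applying C = C₀e^(−kt): 5.024 × 0.7411 = 3.724 mg/L.
At the second outfall, C = (821.0·3.724 + 85.80·130.0) / (821.0 + 85.80) = 15.67 mg/L.

15.7 mg/L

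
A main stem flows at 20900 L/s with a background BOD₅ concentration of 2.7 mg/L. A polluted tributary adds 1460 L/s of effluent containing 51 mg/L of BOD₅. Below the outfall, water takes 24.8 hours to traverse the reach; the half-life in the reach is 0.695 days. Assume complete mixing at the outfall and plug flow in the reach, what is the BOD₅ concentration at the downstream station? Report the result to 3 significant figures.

2.09 mg/L

Conservation of mass: C = (20900·2.700 + 1460·51.00) / 22360 = 130900/22360 = 5.854 mg/L.
Half-life 0.695 d → k = ln 2 / 0.695 = 0.9973 d⁻¹.
First-order decay: C = 5.854·exp(−k·t) = 5.854·0.3568 = 2.089 mg/L.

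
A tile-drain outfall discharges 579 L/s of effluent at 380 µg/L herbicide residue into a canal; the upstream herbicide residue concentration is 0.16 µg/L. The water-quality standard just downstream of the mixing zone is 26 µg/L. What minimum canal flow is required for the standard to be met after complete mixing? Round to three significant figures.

7930 L/s

Set C_mix = 26: (Q·0.1600 + 579.0·380.0) / (Q + 579.0) = 26
→ Q = 579.0·(380.0 − 26)/(26 − 0.1600) = 7932 L/s.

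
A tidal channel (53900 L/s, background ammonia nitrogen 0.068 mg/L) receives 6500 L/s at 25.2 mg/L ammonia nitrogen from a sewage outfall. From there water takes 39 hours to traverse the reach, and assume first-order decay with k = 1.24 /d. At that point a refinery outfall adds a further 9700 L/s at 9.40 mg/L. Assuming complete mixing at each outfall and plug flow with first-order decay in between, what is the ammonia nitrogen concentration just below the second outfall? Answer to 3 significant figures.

Mass balance: C = (53900·0.06800 + 6500·25.20) / 60400 = 167500/60400 = 2.773 mg/L; combined flow 60400 L/s.
After decay, C = 2.773 × e^(−kt) = 2.773 × 0.1333 = 0.3696 mg/L.
At the second outfall, C = (60400·0.3696 + 9700·9.400) / (60400 + 9700) = 1.619 mg/L.

1.62 mg/L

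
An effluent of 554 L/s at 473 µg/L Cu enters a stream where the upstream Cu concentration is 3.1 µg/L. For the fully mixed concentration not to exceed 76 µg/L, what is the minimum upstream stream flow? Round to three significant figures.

Set C_mix = 76: (Q·3.100 + 554.0·473.0) / (Q + 554.0) = 76
→ Q = 554.0·(473.0 − 76)/(76 − 3.100) = 3017 L/s.

3020 L/s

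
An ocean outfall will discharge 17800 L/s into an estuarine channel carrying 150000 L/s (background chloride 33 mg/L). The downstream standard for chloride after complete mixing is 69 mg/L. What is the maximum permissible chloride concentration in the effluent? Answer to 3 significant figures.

At the limit, (Qr·Cr + Qe·Cₑ)/(Qr + Qe) = 69:
Cₑ = (167800·69 − 150000·33.00) / 17800 = 372.4 mg/L.

372 mg/L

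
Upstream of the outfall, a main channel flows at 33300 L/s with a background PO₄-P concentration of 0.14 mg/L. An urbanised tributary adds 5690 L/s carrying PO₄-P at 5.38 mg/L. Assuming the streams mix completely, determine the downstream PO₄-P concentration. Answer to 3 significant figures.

Mass balance: C = (33300·0.1400 + 5690·5.380) / 38990 = 35270/38990 = 0.9047 mg/L.

0.905 mg/L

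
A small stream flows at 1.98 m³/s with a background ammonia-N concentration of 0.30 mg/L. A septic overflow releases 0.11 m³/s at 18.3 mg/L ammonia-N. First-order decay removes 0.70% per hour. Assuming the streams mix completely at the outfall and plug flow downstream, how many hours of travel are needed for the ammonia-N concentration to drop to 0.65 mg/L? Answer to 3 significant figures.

92.8 h

Flow-weighted average: C = (1.980·0.3000 + 0.1100·18.30) / 2.090 = 2.607/2.090 = 1.247 mg/L.
0.70%/h lost → k = −ln(1 − 0.007) = 0.007025 h⁻¹.
1.247·exp(−k·t) = 0.65 → t = ln(1.247/0.65)/k = 334000 s = 92.79 h.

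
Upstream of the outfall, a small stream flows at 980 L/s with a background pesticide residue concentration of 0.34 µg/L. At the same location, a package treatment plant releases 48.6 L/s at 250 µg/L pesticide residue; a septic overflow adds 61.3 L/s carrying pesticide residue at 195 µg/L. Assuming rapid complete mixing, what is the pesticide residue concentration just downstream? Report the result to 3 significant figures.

After mixing, C = (980.0·0.3400 + 48.60·250.0 + 61.30·195.0) / 1090 = 24440/1090 = 22.42 µg/L.

22.4 µg/L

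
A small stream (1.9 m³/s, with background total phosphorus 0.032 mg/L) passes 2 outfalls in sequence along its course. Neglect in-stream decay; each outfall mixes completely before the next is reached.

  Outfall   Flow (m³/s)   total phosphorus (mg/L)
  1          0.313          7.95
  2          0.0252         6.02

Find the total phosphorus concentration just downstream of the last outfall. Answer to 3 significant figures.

1.21 mg/L

After outfall 1: Q = 1.900 + 0.3130 = 2.213 m³/s; C = (1.900·0.03200 + 0.3130·7.950)/2.213 = 1.152 mg/L.
After outfall 2: Q = 2.213 + 0.02520 = 2.238 m³/s; C = (2.213·1.152 + 0.02520·6.020)/2.238 = 1.207 mg/L.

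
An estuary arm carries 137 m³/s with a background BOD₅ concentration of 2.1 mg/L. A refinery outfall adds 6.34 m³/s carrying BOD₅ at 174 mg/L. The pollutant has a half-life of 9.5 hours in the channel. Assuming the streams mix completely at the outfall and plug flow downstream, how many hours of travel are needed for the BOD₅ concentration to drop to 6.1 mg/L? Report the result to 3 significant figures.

6.36 h

Mass balance: C = (137.0·2.100 + 6.340·174.0) / 143.3 = 1391/143.3 = 9.703 mg/L.
Half-life 9.5 h → k = ln 2 / 9.5 = 0.07296 h⁻¹ = 1.751 d⁻¹.
9.703·exp(−k·t) = 6.1 → t = ln(9.703/6.1)/k = 22900 s = 6.362 h.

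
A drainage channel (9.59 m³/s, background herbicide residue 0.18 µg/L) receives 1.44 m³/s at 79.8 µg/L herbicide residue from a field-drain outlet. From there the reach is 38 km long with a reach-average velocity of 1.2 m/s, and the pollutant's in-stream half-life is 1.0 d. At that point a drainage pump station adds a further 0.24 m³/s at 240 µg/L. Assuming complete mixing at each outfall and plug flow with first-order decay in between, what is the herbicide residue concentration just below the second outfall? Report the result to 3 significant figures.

13.1 µg/L

Flow-weighted average: C = (9.590·0.1800 + 1.440·79.80) / 11.03 = 116.6/11.03 = 10.57 µg/L; combined flow 11.03 m³/s.
Travel time t = 38·1000 / 1.2 = 31670 s = 8.796 h.
Half-life 1.0 d → k = ln 2 / 1.0 = 0.6931 d⁻¹.
First-order decay: C = 10.57·exp(−k·t) = 10.57·0.7757 = 8.202 µg/L.
At the second outfall, C = (11.03·8.202 + 0.2400·240.0) / (11.03 + 0.2400) = 13.14 µg/L.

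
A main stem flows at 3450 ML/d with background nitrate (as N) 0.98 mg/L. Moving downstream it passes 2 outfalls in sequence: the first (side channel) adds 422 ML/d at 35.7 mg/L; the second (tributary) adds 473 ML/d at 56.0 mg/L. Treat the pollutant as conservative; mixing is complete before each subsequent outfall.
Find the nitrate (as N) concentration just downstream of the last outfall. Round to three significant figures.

10.3 mg/L

After outfall 1: Q = 3450 + 422.0 = 3872 ML/d; C = (3450·0.9800 + 422.0·35.70)/3872 = 4.764 mg/L.
After outfall 2: Q = 3872 + 473.0 = 4345 ML/d; C = (3872·4.764 + 473.0·56.00)/4345 = 10.34 mg/L.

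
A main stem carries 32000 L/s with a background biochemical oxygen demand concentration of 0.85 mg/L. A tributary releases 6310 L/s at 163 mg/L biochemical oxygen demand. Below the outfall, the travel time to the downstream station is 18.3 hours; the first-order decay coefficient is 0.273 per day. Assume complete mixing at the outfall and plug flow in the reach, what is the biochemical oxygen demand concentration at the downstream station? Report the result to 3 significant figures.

Conservation of mass: C = (32000·0.8500 + 6310·163.0) / 38310 = 1056000/38310 = 27.56 mg/L.
Applying C = C₀e^(−kt): 27.56 × 0.8121 = 22.38 mg/L.

22.4 mg/L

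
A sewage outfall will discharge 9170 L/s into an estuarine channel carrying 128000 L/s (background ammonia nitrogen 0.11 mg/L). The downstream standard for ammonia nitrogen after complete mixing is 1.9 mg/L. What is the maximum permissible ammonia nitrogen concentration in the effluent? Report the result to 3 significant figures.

At the limit, (Qr·Cr + Qe·Cₑ)/(Qr + Qe) = 1.9:
Cₑ = (137200·1.9 − 128000·0.1100) / 9170 = 26.89 mg/L.

26.9 mg/L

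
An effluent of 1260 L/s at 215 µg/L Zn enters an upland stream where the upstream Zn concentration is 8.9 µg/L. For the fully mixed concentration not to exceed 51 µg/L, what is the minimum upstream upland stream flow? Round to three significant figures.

4910 L/s

Set C_mix = 51: (Q·8.900 + 1260·215.0) / (Q + 1260) = 51
→ Q = 1260·(215.0 − 51)/(51 − 8.900) = 4908 L/s.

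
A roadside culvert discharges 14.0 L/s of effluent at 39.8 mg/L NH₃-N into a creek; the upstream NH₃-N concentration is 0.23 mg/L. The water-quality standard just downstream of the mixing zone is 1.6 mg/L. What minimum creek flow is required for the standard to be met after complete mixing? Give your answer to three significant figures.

Set C_mix = 1.6: (Q·0.2300 + 14.00·39.80) / (Q + 14.00) = 1.6
→ Q = 14.00·(39.80 − 1.6)/(1.6 − 0.2300) = 390.4 L/s.

390 L/s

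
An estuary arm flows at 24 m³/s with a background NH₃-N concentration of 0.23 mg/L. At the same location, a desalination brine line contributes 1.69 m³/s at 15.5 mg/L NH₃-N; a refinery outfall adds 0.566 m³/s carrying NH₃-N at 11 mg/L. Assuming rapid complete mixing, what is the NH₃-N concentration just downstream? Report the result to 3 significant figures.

Mass balance: C = (24.00·0.2300 + 1.690·15.50 + 0.5660·11.00) / 26.26 = 37.94/26.26 = 1.445 mg/L.

1.45 mg/L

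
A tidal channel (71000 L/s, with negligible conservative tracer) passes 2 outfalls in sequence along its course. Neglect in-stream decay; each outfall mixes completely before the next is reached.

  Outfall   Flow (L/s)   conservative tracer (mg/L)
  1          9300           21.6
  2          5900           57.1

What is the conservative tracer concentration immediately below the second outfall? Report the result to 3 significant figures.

After outfall 1: Q = 71000 + 9300 = 80300 L/s; C = (71000·0 + 9300·21.60)/80300 = 2.502 mg/L.
After outfall 2: Q = 80300 + 5900 = 86200 L/s; C = (80300·2.502 + 5900·57.10)/86200 = 6.239 mg/L.

6.24 mg/L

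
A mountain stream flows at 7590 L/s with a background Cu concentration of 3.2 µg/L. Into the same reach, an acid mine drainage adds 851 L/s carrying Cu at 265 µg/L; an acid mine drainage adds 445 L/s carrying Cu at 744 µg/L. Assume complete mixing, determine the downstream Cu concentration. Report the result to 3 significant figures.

65.4 µg/L

After mixing, C = (7590·3.200 + 851.0·265.0 + 445.0·744.0) / 8886 = 580900/8886 = 65.37 µg/L.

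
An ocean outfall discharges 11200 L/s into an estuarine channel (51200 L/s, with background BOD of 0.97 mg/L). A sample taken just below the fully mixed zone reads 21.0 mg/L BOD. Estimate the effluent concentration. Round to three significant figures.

113 mg/L

Mass balance: 51200·0.9700 + 11200·Cₑ = 62400·21.00
→ Cₑ = (62400·21.00 − 51200·0.9700) / 11200 = 112.6 mg/L.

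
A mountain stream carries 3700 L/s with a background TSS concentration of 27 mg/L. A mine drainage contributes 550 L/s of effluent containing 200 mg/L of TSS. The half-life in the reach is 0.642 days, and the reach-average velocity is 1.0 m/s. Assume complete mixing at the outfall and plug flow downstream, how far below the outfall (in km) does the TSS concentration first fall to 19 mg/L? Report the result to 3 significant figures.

Mass balance: C = (3700·27.00 + 550.0·200.0) / 4250 = 209900/4250 = 49.39 mg/L.
Half-life 0.642 d → k = ln 2 / 0.642 = 1.080 d⁻¹.
Set 49.39·exp(−k·t) = 19 → t = ln(49.39/19)/k = 76450 s = 21.23 h.
Distance = v·t = 1.0·76450 = 76450 m = 76.45 km.

76.4 km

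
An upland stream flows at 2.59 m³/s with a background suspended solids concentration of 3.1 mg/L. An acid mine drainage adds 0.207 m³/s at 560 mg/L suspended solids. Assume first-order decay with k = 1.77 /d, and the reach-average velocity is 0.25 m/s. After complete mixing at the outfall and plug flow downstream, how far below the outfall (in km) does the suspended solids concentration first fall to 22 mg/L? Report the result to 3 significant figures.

8.55 km

After mixing, C = (2.590·3.100 + 0.2070·560.0) / 2.797 = 123.9/2.797 = 44.31 mg/L.
Set 44.31·exp(−k·t) = 22 → t = ln(44.31/22)/k = 34180 s = 9.495 h.
Distance = v·t = 0.25·34180 = 8546 m = 8.546 km.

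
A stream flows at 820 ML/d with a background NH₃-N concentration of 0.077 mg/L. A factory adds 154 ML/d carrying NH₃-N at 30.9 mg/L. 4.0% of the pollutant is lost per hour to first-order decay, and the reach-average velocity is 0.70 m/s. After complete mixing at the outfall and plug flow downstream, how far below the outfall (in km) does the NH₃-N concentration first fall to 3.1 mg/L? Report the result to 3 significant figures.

28.9 km

After mixing, C = (820.0·0.07700 + 154.0·30.90) / 974.0 = 4822/974.0 = 4.950 mg/L.
4.0%/h lost → k = −ln(1 − 0.04) = 0.04082 h⁻¹.
Set 4.950·exp(−k·t) = 3.1 → t = ln(4.950/3.1)/k = 41280 s = 11.47 h.
Distance = v·t = 0.70·41280 = 28900 m = 28.90 km.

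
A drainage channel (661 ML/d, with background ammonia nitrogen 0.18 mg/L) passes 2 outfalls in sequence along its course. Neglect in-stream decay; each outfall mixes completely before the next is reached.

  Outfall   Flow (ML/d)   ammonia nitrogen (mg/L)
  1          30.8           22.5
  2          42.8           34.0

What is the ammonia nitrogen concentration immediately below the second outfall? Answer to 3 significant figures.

3.09 mg/L

After outfall 1: Q = 661.0 + 30.80 = 691.8 ML/d; C = (661.0·0.1800 + 30.80·22.50)/691.8 = 1.174 mg/L.
After outfall 2: Q = 691.8 + 42.80 = 734.6 ML/d; C = (691.8·1.174 + 42.80·34.00)/734.6 = 3.086 mg/L.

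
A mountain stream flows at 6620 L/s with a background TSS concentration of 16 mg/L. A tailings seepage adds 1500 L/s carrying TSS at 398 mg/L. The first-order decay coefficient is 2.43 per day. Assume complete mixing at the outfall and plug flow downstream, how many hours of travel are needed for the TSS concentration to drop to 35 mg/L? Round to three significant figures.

8.94 h

Conservation of mass: C = (6620·16.00 + 1500·398.0) / 8120 = 702900/8120 = 86.57 mg/L.
86.57·exp(−k·t) = 35 → t = ln(86.57/35)/k = 32200 s = 8.944 h.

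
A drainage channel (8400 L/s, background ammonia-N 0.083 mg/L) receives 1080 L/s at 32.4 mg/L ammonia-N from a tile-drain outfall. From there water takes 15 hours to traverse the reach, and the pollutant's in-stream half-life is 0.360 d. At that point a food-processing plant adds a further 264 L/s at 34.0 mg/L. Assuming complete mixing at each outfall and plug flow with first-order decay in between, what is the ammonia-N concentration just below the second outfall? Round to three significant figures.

2.02 mg/L

Conservation of mass: C = (8400·0.08300 + 1080·32.40) / 9480 = 35690/9480 = 3.765 mg/L; combined flow 9480 L/s.
Half-life 0.360 d → k = ln 2 / 0.360 = 1.925 d⁻¹.
First-order decay: C = 3.765·exp(−k·t) = 3.765·0.3002 = 1.130 mg/L.
At the second outfall, C = (9480·1.130 + 264.0·34.00) / (9480 + 264.0) = 2.021 mg/L.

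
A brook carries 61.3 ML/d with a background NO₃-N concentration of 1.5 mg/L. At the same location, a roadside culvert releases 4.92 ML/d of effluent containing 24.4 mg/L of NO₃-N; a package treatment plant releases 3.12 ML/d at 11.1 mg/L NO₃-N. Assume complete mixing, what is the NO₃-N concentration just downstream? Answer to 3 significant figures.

After mixing, C = (61.30·1.500 + 4.920·24.40 + 3.120·11.10) / 69.34 = 246.6/69.34 = 3.557 mg/L.

3.56 mg/L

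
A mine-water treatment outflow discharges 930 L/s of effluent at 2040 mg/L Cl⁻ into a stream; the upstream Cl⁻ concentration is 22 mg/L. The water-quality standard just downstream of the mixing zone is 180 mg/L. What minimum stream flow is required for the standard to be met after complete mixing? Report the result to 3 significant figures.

10900 L/s

Set C_mix = 180: (Q·22.00 + 930.0·2040) / (Q + 930.0) = 180
→ Q = 930.0·(2040 − 180)/(180 − 22.00) = 10950 L/s.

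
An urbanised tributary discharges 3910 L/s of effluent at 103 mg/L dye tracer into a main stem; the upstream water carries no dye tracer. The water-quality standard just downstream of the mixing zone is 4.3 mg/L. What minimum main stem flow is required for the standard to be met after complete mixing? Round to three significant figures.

89700 L/s

Set C_mix = 4.3: (Q·0 + 3910·103.0) / (Q + 3910) = 4.3
→ Q = 3910·(103.0 − 4.3)/(4.3 − 0) = 89750 L/s.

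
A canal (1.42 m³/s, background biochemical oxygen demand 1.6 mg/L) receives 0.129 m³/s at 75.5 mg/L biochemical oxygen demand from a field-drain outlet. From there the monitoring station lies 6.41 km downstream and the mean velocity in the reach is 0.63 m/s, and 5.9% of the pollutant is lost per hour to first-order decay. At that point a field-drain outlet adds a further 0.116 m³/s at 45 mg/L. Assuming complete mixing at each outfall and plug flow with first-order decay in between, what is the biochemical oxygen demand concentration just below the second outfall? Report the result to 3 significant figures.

Mass balance: C = (1.420·1.600 + 0.1290·75.50) / 1.549 = 12.01/1.549 = 7.754 mg/L; combined flow 1.549 m³/s.
Travel time t = 6.41·1000 / 0.63 = 10170 s = 2.826 h.
5.9%/h lost → k = −ln(1 − 0.059) = 0.06081 h⁻¹.
Decay over the reach: 7.754·exp(−kt) = 7.754·0.8421 = 6.530 mg/L.
Second outfall: C = (1.549·6.530 + 0.1160·45.00)/1.665 = 9.210 mg/L.

9.21 mg/L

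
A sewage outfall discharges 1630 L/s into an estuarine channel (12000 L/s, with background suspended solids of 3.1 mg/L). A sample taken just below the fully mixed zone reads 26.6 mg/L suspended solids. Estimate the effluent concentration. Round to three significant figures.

200 mg/L

Mass balance: 12000·3.100 + 1630·Cₑ = 13630·26.60
→ Cₑ = (13630·26.60 − 12000·3.100) / 1630 = 199.6 mg/L.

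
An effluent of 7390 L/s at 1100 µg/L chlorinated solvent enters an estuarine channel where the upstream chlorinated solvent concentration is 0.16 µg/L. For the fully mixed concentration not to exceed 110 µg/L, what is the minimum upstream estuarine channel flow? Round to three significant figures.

Set C_mix = 110: (Q·0.1600 + 7390·1100) / (Q + 7390) = 110
→ Q = 7390·(1100 − 110)/(110 − 0.1600) = 66610 L/s.

66600 L/s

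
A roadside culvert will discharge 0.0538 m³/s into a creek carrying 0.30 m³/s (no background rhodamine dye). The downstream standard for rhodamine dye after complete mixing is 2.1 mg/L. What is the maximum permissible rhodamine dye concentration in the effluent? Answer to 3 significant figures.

13.8 mg/L

At the limit, (Qr·Cr + Qe·Cₑ)/(Qr + Qe) = 2.1:
Cₑ = (0.3538·2.1 − 0.3000·0) / 0.05380 = 13.81 mg/L.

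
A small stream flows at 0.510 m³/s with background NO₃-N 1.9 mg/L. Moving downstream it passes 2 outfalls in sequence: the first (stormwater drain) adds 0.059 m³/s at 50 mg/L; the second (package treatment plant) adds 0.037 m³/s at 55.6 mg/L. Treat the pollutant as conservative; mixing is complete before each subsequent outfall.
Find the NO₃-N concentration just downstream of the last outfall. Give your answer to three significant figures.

9.86 mg/L

After outfall 1: Q = 0.5100 + 0.05900 = 0.5690 m³/s; C = (0.5100·1.900 + 0.05900·50.00)/0.5690 = 6.888 mg/L.
After outfall 2: Q = 0.5690 + 0.03700 = 0.6060 m³/s; C = (0.5690·6.888 + 0.03700·55.60)/0.6060 = 9.862 mg/L.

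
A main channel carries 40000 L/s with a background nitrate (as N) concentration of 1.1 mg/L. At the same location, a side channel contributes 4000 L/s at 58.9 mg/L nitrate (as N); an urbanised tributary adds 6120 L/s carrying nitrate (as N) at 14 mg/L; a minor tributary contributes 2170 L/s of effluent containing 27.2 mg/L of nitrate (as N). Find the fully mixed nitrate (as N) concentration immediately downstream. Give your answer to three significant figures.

Mass balance: C = (40000·1.100 + 4000·58.90 + 6120·14.00 + 2170·27.20) / 52290 = 424300/52290 = 8.114 mg/L.

8.11 mg/L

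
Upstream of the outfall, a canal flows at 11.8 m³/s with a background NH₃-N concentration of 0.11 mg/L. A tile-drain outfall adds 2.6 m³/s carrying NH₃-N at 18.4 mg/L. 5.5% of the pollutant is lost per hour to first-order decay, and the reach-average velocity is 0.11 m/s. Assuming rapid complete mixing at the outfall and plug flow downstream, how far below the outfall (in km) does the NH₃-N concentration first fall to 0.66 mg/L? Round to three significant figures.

After mixing, C = (11.80·0.1100 + 2.600·18.40) / 14.40 = 49.14/14.40 = 3.412 mg/L.
5.5%/h lost → k = −ln(1 − 0.055) = 0.05657 h⁻¹.
Set 3.412·exp(−k·t) = 0.66 → t = ln(3.412/0.66)/k = 104600 s = 29.04 h.
Distance = v·t = 0.11·104600 = 11500 m = 11.50 km.

11.5 km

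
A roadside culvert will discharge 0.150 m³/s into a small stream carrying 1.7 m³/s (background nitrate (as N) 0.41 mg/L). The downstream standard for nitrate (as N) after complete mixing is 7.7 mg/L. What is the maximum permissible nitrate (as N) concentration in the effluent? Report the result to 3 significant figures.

90.3 mg/L

At the limit, (Qr·Cr + Qe·Cₑ)/(Qr + Qe) = 7.7:
Cₑ = (1.850·7.7 − 1.700·0.4100) / 0.1500 = 90.32 mg/L.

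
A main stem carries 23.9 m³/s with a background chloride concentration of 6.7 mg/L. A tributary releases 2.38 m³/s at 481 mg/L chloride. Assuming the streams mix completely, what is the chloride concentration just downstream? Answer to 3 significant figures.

Flow-weighted average: C = (23.90·6.700 + 2.380·481.0) / 26.28 = 1305/26.28 = 49.65 mg/L.

49.7 mg/L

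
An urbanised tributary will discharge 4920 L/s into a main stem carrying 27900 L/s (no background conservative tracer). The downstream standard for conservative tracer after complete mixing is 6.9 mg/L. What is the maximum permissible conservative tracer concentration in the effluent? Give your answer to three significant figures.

At the limit, (Qr·Cr + Qe·Cₑ)/(Qr + Qe) = 6.9:
Cₑ = (32820·6.9 − 27900·0) / 4920 = 46.03 mg/L.

46.0 mg/L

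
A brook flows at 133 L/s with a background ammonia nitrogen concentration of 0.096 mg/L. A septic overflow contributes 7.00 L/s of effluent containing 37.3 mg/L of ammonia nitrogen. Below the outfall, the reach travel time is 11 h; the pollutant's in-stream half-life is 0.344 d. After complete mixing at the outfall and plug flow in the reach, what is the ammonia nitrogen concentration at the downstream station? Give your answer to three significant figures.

After mixing, C = (133.0·0.09600 + 7.000·37.30) / 140.0 = 273.9/140.0 = 1.956 mg/L.
Half-life 0.344 d → k = ln 2 / 0.344 = 2.015 d⁻¹.
First-order decay: C = 1.956·exp(−k·t) = 1.956·0.3971 = 0.7768 mg/L.

0.777 mg/L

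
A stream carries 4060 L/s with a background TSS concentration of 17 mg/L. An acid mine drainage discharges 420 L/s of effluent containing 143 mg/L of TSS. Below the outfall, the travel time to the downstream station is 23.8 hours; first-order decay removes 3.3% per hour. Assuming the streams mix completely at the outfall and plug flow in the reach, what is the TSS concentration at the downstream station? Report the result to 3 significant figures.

13.0 mg/L

Flow-weighted average: C = (4060·17.00 + 420.0·143.0) / 4480 = 129100/4480 = 28.81 mg/L.
3.3%/h lost → k = −ln(1 − 0.033) = 0.03356 h⁻¹.
After decay, C = 28.81 × e^(−kt) = 28.81 × 0.4499 = 12.96 mg/L.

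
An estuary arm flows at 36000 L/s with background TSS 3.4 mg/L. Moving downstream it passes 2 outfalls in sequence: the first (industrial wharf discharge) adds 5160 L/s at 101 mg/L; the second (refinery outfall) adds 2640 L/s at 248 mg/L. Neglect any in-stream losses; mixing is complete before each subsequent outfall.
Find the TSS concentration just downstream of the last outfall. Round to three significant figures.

29.6 mg/L

Outfall 1: combined Q = 41160 L/s; C = (36000·3.400 + 5160·101.0)/41160 = 15.64 mg/L.
Outfall 2: combined Q = 43800 L/s; C = (41160·15.64 + 2640·248.0)/43800 = 29.64 mg/L.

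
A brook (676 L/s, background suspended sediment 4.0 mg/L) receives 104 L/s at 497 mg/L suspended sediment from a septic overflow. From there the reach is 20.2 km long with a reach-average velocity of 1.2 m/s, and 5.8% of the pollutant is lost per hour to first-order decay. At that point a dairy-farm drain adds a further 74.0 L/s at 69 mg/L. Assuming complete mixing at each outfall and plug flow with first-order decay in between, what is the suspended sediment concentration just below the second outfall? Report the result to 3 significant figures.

Conservation of mass: C = (676.0·4.000 + 104.0·497.0) / 780.0 = 54390/780.0 = 69.73 mg/L; combined flow 780.0 L/s.
Travel time t = 20.2·1000 / 1.2 = 16830 s = 4.676 h.
5.8%/h lost → k = −ln(1 − 0.058) = 0.05975 h⁻¹.
After decay, C = 69.73 × e^(−kt) = 69.73 × 0.7562 = 52.74 mg/L.
At the second outfall, C = (780.0·52.74 + 74.00·69.00) / (780.0 + 74.00) = 54.14 mg/L.

54.1 mg/L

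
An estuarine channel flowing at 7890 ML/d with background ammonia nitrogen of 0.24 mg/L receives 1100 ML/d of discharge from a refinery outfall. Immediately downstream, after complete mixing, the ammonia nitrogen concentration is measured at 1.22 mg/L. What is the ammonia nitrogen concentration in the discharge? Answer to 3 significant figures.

Mass balance: 7890·0.2400 + 1100·Cₑ = 8990·1.220
→ Cₑ = (8990·1.220 − 7890·0.2400) / 1100 = 8.249 mg/L.

8.25 mg/L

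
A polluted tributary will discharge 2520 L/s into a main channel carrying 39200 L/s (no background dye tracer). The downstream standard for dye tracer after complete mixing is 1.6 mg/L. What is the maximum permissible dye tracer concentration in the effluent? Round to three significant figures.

26.5 mg/L

At the limit, (Qr·Cr + Qe·Cₑ)/(Qr + Qe) = 1.6:
Cₑ = (41720·1.6 − 39200·0) / 2520 = 26.49 mg/L.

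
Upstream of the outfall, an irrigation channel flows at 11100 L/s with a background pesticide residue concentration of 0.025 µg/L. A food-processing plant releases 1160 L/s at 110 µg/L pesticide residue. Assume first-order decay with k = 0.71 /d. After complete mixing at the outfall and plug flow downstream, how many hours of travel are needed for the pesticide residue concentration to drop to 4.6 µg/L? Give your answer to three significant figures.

27.7 h

Mixed concentration C = ΣQC/ΣQ = (11100·0.02500 + 1160·110.0) / 12260 = 127900/12260 = 10.43 µg/L.
10.43·exp(−k·t) = 4.6 → t = ln(10.43/4.6)/k = 99620 s = 27.67 h.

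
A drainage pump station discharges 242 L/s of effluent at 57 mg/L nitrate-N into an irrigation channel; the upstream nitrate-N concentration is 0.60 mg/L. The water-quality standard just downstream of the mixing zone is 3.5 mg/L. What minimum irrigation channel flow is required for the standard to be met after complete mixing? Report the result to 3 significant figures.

4460 L/s

Set C_mix = 3.5: (Q·0.6000 + 242.0·57.00) / (Q + 242.0) = 3.5
→ Q = 242.0·(57.00 − 3.5)/(3.5 − 0.6000) = 4464 L/s.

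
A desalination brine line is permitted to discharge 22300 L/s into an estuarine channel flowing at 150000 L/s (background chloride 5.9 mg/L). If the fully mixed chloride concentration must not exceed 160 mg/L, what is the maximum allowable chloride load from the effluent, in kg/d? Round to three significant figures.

Mass balance at the limit: 150000·5.900 + 22300·Cₑ = 172300·160 → Cₑ = 1197 mg/L.
22300 L/s = 22.30 m³/s. Load = 22.30 m³/s × 1197 g/m³ × 86 400 s/d = 2305000 kg/d.

2310000 kg/d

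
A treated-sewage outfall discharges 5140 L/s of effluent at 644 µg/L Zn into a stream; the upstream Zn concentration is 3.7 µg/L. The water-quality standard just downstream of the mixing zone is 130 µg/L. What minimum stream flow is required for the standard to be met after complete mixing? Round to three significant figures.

20900 L/s

Set C_mix = 130: (Q·3.700 + 5140·644.0) / (Q + 5140) = 130
→ Q = 5140·(644.0 − 130)/(130 − 3.700) = 20920 L/s.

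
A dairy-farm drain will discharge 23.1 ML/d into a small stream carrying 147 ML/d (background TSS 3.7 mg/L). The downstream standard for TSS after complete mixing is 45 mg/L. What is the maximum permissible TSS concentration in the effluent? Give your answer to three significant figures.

308 mg/L

At the limit, (Qr·Cr + Qe·Cₑ)/(Qr + Qe) = 45:
Cₑ = (170.1·45 − 147.0·3.700) / 23.10 = 307.8 mg/L.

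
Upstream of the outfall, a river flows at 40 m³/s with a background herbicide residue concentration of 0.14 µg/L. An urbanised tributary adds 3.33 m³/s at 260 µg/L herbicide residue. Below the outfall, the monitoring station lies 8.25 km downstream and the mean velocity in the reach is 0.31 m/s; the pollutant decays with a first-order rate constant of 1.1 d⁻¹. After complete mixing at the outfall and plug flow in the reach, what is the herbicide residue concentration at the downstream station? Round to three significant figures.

14.3 µg/L

Mass balance: C = (40.00·0.1400 + 3.330·260.0) / 43.33 = 871.4/43.33 = 20.11 µg/L.
Travel time t = 8.25·1000 / 0.31 = 26610 s = 7.392 h.
After decay, C = 20.11 × e^(−kt) = 20.11 × 0.7126 = 14.33 µg/L.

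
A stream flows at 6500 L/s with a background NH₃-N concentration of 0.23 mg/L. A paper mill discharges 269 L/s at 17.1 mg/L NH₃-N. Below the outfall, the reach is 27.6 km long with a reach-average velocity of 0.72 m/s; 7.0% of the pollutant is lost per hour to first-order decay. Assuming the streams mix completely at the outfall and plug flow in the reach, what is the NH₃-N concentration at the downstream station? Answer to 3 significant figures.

Mixed concentration C = ΣQC/ΣQ = (6500·0.2300 + 269.0·17.10) / 6769 = 6095/6769 = 0.9004 mg/L.
Travel time t = 27.6·1000 / 0.72 = 38330 s = 10.65 h.
7.0%/h lost → k = −ln(1 − 0.07) = 0.07257 h⁻¹.
Decay over the reach: 0.9004·exp(−kt) = 0.9004·0.4617 = 0.4158 mg/L.

0.416 mg/L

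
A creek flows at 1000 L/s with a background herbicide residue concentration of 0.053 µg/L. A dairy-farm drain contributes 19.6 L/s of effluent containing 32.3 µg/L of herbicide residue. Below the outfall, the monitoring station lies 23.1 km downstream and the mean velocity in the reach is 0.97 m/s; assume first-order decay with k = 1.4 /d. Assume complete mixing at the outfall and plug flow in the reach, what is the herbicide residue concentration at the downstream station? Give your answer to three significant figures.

0.457 µg/L

Conservation of mass: C = (1000·0.05300 + 19.60·32.30) / 1020 = 686.1/1020 = 0.6729 µg/L.
Travel time t = 23.1·1000 / 0.97 = 23810 s = 6.615 h.
First-order decay: C = 0.6729·exp(−k·t) = 0.6729·0.6799 = 0.4575 µg/L.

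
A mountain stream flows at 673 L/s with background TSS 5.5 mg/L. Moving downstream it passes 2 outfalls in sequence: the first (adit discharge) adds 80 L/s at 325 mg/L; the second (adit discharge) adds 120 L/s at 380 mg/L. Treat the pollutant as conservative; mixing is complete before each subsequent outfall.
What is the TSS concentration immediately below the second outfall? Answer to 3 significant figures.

86.3 mg/L

Below outfall 1: Q → 753.0 L/s, C = (673.0·5.500 + 80.00·325.0)/753.0 = 39.44 mg/L.
Below outfall 2: Q → 873.0 L/s, C = (753.0·39.44 + 120.0·380.0)/873.0 = 86.26 mg/L.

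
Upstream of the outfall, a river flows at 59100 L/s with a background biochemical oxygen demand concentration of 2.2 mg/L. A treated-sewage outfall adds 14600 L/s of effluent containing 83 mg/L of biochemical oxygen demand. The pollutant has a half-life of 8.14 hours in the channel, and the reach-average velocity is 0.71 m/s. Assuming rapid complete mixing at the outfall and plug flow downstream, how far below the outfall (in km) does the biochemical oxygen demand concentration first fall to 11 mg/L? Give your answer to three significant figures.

15.1 km

Conservation of mass: C = (59100·2.200 + 14600·83.00) / 73700 = 1342000/73700 = 18.21 mg/L.
Half-life 8.14 h → k = ln 2 / 8.14 = 0.08515 h⁻¹ = 2.044 d⁻¹.
Set 18.21·exp(−k·t) = 11 → t = ln(18.21/11)/k = 21300 s = 5.917 h.
Distance = v·t = 0.71·21300 = 15120 m = 15.12 km.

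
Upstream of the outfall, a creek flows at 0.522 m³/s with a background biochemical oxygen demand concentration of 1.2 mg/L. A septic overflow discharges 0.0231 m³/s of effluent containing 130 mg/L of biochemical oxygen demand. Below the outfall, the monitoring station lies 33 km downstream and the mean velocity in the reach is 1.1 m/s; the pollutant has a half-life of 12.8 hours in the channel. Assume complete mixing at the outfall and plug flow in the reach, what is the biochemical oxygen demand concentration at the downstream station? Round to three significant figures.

Flow-weighted average: C = (0.5220·1.200 + 0.02310·130.0) / 0.5451 = 3.629/0.5451 = 6.658 mg/L.
Travel time t = 33·1000 / 1.1 = 30000 s = 8.333 h.
Half-life 12.8 h → k = ln 2 / 12.8 = 0.05415 h⁻¹ = 1.300 d⁻¹.
After decay, C = 6.658 × e^(−kt) = 6.658 × 0.6368 = 4.240 mg/L.

4.24 mg/L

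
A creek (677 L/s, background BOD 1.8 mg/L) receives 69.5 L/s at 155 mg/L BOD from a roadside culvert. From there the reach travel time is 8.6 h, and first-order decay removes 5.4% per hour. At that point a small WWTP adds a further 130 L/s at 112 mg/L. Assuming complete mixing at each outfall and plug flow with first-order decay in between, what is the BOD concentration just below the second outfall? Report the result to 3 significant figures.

25.1 mg/L

After mixing, C = (677.0·1.800 + 69.50·155.0) / 746.5 = 11990/746.5 = 16.06 mg/L; combined flow 746.5 L/s.
5.4%/h lost → k = −ln(1 − 0.054) = 0.05551 h⁻¹.
After decay, C = 16.06 × e^(−kt) = 16.06 × 0.6204 = 9.965 mg/L.
Second outfall: C = (746.5·9.965 + 130.0·112.0)/876.5 = 25.10 mg/L.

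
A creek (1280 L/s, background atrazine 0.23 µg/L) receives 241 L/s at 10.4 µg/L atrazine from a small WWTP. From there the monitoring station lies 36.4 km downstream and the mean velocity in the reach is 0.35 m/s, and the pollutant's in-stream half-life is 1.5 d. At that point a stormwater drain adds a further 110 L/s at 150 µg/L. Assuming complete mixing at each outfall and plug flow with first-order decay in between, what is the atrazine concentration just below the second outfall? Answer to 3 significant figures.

After mixing, C = (1280·0.2300 + 241.0·10.40) / 1521 = 2801/1521 = 1.841 µg/L; combined flow 1521 L/s.
Travel time t = 36.4·1000 / 0.35 = 104000 s = 28.89 h.
Half-life 1.5 d → k = ln 2 / 1.5 = 0.4621 d⁻¹.
First-order decay: C = 1.841·exp(−k·t) = 1.841·0.5734 = 1.056 µg/L.
Second outfall: C = (1521·1.056 + 110.0·150.0)/1631 = 11.10 µg/L.

11.1 µg/L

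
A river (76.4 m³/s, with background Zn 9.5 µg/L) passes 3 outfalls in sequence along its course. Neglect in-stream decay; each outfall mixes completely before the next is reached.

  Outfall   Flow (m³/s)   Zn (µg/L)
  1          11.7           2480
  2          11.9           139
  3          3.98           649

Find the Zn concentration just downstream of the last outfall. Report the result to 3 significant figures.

After outfall 1: Q = 76.40 + 11.70 = 88.10 m³/s; C = (76.40·9.500 + 11.70·2480)/88.10 = 337.6 µg/L.
After outfall 2: Q = 88.10 + 11.90 = 100.0 m³/s; C = (88.10·337.6 + 11.90·139.0)/100.0 = 314.0 µg/L.
After outfall 3: Q = 100.0 + 3.980 = 104.0 m³/s; C = (100.0·314.0 + 3.980·649.0)/104.0 = 326.8 µg/L.

327 µg/L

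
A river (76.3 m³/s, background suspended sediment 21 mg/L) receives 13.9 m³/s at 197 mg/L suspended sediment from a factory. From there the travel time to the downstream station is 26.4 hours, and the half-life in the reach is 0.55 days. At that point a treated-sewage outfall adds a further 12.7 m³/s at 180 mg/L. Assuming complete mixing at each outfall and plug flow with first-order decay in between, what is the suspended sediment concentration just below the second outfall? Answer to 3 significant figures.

Flow-weighted average: C = (76.30·21.00 + 13.90·197.0) / 90.20 = 4341/90.20 = 48.12 mg/L; combined flow 90.20 m³/s.
Half-life 0.55 d → k = ln 2 / 0.55 = 1.260 d⁻¹.
After decay, C = 48.12 × e^(−kt) = 48.12 × 0.2500 = 12.03 mg/L.
At the second outfall, C = (90.20·12.03 + 12.70·180.0) / (90.20 + 12.70) = 32.76 mg/L.

32.8 mg/L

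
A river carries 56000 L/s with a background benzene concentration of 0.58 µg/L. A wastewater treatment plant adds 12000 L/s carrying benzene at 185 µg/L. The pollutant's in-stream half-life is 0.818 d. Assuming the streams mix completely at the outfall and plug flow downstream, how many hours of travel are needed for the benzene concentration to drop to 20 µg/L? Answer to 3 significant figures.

14.3 h

Flow-weighted average: C = (56000·0.5800 + 12000·185.0) / 68000 = 2252000/68000 = 33.12 µg/L.
Half-life 0.818 d → k = ln 2 / 0.818 = 0.8474 d⁻¹.
33.12·exp(−k·t) = 20 → t = ln(33.12/20)/k = 51450 s = 14.29 h.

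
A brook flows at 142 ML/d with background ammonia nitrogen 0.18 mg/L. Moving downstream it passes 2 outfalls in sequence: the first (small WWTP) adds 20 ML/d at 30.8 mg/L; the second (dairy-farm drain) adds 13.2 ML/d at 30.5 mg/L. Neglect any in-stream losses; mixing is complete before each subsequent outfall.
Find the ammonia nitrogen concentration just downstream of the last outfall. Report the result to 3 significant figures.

Below outfall 1: Q → 162.0 ML/d, C = (142.0·0.1800 + 20.00·30.80)/162.0 = 3.960 mg/L.
Below outfall 2: Q → 175.2 ML/d, C = (162.0·3.960 + 13.20·30.50)/175.2 = 5.960 mg/L.

5.96 mg/L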